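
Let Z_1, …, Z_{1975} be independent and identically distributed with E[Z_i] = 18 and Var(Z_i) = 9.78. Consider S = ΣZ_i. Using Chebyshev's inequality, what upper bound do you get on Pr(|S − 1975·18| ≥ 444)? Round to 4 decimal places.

0.0980

Var(S) = n·Var(Z_i) = 1975·9.78 = 19315.5.
Chebyshev: Pr(|S − 1975·18| ≥ 444) ≤ Var(S)/444² = 19315.5/197136 = 0.0980.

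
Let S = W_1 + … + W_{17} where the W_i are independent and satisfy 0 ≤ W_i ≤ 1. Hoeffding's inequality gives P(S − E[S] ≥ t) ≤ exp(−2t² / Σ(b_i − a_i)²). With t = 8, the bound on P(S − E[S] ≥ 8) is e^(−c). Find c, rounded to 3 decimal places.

7.529

Σ(b_i − a_i)² = 17·(1)² = 17.
c = 2t²/17 = 2·8²/17 = 7.5294.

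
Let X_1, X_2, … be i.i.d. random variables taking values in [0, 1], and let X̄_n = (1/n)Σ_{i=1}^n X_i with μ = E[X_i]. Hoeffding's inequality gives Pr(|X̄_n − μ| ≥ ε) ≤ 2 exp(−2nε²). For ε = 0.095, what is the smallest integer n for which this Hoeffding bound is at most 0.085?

175

Require 2·exp(−2nε²) ≤ 0.085, i.e. 2nε² ≥ ln(2/0.085) = 3.158251.
So n ≥ 3.158251 / (2·0.095²) = 174.972.
The smallest integer n is 175.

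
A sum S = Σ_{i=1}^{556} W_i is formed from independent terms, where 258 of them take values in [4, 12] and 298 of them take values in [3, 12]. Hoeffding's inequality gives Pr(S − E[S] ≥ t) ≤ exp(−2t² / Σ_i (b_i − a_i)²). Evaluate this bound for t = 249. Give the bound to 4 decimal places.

0.0473

Σ(b_i − a_i)² = 258·8² + 298·9² = 40650.
Exponent = 2·249² / 40650 = 3.05048.
Bound = exp(−3.05048) = 0.04734.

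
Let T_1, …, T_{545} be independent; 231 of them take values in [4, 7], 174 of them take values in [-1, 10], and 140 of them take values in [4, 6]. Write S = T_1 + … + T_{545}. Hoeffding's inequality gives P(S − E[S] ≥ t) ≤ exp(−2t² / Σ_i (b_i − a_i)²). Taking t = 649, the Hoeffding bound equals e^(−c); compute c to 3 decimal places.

Σ(b_i − a_i)² = 231·3² + 174·11² + 140·2² = 23693.
c = 2t² / 23693 = 2·649² / 23693 = 35.5549.

35.555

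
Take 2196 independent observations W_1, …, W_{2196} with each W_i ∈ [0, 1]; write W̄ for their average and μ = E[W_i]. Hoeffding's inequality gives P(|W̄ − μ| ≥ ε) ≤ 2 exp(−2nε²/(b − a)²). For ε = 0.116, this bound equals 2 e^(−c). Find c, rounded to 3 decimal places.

c = 2nε²/(b − a)² = 2·2196·0.116² / 1² = 59.0988.

59.099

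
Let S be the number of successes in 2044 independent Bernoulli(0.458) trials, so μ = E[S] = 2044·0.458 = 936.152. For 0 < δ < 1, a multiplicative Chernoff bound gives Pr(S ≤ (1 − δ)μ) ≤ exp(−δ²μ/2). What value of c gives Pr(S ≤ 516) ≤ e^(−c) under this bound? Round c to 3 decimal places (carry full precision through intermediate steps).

94.284

Write 516 = (1 − δ)μ, so δ = 1 − 516/936.152 = 0.4488075…
Then the exponent is δ²μ/2 = (μ − 516)²/(2μ) = 94.283676.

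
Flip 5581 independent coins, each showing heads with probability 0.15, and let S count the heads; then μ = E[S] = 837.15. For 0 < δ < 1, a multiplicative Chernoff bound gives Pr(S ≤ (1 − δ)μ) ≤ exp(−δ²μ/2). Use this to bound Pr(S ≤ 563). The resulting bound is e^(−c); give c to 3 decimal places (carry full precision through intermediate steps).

44.889

Write 563 = (1 − δ)μ, so δ = 1 − 563/837.15 = 0.3274801…
Then the exponent is δ²μ/2 = (μ − 563)²/(2μ) = 44.889340.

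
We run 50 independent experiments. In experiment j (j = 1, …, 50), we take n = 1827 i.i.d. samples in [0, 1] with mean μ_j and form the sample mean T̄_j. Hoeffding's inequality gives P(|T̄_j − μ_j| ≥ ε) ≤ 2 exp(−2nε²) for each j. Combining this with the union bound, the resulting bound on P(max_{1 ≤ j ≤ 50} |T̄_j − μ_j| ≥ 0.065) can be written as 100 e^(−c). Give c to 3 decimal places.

15.438

Union bound over the 50 events: P(max_{1 ≤ j ≤ 50} |T̄_j − μ_j| ≥ 0.065) ≤ 50·2·exp(−2nε²) = 100 exp(−2·1827·0.065²).
So c = 2·1827·0.065² = 15.4382.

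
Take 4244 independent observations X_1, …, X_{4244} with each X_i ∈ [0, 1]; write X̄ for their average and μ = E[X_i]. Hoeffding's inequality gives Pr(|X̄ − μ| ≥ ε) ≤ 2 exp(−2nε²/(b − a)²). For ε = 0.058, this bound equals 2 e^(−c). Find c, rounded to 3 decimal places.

c = 2nε²/(b − a)² = 2·4244·0.058² / 1² = 28.5536.

28.554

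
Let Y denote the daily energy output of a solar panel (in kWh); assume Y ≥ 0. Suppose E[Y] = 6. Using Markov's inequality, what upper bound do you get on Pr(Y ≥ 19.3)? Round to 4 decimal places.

0.3109

Markov's inequality: for a non-negative random variable, Pr(Y ≥ a) ≤ E[Y]/a.
Here E[Y] = 6 and a = 19.3, so the bound is 6/19.3 = 0.3109.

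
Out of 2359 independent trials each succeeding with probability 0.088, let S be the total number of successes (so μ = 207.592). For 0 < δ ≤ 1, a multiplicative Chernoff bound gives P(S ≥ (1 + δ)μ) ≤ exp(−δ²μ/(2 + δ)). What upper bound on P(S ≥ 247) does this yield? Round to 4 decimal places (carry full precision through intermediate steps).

0.0328

Write 247 = (1 + δ)μ, so δ = 247/207.592 − 1 = 0.1898339…
Then the exponent is δ²μ/(2 + δ) = (247 − μ)² / (μ·(2 + δ)) = 3.416229.
Bound = exp(−3.416229) = 0.03284.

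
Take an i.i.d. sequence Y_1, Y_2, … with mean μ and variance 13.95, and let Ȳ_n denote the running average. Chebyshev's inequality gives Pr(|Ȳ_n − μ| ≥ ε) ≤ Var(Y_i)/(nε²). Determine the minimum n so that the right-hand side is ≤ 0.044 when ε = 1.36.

172

Require 13.95/(n·1.36²) ≤ 0.044, i.e. n ≥ 13.95/(0.044·1.36²) = 171.413.
The smallest integer n is 172.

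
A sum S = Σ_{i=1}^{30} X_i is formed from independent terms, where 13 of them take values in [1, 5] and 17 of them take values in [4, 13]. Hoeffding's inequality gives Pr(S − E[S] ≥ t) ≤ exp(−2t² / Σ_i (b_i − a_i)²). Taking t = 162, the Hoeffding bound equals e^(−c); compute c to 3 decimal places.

33.115

Σ(b_i − a_i)² = 13·4² + 17·9² = 1585.
c = 2t² / 1585 = 2·162² / 1585 = 33.1155.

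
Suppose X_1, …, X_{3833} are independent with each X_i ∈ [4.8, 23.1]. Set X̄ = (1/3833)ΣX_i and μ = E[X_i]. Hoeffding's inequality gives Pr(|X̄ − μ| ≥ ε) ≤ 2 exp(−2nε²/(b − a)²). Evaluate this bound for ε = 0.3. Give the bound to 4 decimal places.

0.2549

Exponent: 2nε²/(b − a)² = 2·3833·0.3² / 18.3² = 2.06020.
Bound = 2·exp(−2.06020) = 0.25486.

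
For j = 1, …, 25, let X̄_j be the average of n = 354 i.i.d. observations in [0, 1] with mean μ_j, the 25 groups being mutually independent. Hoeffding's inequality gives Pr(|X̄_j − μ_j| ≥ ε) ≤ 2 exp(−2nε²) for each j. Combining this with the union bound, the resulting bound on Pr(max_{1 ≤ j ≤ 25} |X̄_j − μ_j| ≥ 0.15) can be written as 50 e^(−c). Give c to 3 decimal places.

15.930

Union bound over the 25 events: Pr(max_{1 ≤ j ≤ 25} |X̄_j − μ_j| ≥ 0.15) ≤ 25·2·exp(−2nε²) = 50 exp(−2·354·0.15²).
So c = 2·354·0.15² = 15.9300.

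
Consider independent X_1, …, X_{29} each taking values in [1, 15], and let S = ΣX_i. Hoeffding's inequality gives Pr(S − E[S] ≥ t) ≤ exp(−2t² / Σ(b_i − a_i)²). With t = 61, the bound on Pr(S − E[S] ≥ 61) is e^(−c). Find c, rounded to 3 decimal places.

Σ(b_i − a_i)² = 29·(14)² = 5684.
c = 2t²/5684 = 2·61²/5684 = 1.3093.

1.309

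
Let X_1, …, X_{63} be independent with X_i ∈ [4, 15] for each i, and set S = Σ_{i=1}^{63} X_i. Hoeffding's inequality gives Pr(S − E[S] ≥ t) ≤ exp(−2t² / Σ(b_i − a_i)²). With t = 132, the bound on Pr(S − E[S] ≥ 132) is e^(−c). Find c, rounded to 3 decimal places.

Σ(b_i − a_i)² = 63·(11)² = 7623.
c = 2t²/7623 = 2·132²/7623 = 4.5714.

4.571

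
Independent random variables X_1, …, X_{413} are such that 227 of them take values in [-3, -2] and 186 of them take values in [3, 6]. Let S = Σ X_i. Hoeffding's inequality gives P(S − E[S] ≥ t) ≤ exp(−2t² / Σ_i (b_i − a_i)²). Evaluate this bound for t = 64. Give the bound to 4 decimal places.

0.0134

Σ(b_i − a_i)² = 227·1² + 186·3² = 1901.
Exponent = 2·64² / 1901 = 4.30931.
Bound = exp(−4.30931) = 0.01344.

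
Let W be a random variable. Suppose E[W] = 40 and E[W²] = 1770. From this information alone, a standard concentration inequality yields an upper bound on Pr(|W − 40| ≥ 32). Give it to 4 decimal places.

The first two moments determine the variance, so Chebyshev's inequality is the sharpest standard bound available.
Var(W) = E[W²] − (E[W])² = 1770 − 1600 = 170.
Chebyshev's inequality: Pr(|W − μ| ≥ t) ≤ Var(W)/t² = 170/1024 = 0.1660.

0.1660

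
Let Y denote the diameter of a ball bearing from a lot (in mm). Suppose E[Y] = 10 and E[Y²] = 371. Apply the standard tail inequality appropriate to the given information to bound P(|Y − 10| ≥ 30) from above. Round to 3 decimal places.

0.301

The first two moments determine the variance, so Chebyshev's inequality is the sharpest standard bound available.
Var(Y) = E[Y²] − (E[Y])² = 371 − 100 = 271.
Chebyshev's inequality: P(|Y − μ| ≥ t) ≤ Var(Y)/t² = 271/900 = 0.3011.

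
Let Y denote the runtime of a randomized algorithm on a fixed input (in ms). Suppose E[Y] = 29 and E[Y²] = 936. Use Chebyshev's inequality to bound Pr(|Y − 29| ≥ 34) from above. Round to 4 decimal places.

0.0822

Var(Y) = E[Y²] − (E[Y])² = 936 − 841 = 95.
Chebyshev's inequality: Pr(|Y − μ| ≥ t) ≤ Var(Y)/t² = 95/1156 = 0.0822.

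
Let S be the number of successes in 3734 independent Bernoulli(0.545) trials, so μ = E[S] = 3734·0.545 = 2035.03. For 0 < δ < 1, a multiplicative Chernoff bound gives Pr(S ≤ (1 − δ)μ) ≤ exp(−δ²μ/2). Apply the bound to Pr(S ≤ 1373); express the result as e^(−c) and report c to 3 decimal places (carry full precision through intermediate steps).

Write 1373 = (1 − δ)μ, so δ = 1 − 1373/2035.03 = 0.3253171…
Then the exponent is δ²μ/2 = (μ − 1373)²/(2μ) = 107.684830.

107.685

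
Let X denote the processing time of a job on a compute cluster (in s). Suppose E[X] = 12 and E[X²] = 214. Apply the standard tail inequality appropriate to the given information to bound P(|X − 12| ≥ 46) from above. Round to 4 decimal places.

The first two moments determine the variance, so Chebyshev's inequality is the sharpest standard bound available.
Var(X) = E[X²] − (E[X])² = 214 − 144 = 70.
Chebyshev's inequality: P(|X − μ| ≥ t) ≤ Var(X)/t² = 70/2116 = 0.0331.

0.0331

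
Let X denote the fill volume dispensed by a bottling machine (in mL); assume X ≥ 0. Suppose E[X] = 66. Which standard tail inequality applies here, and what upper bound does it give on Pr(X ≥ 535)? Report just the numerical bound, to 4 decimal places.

Only the mean of a non-negative variable is known, so Markov's inequality is the applicable tail bound.
Markov's inequality: for a non-negative random variable, Pr(X ≥ a) ≤ E[X]/a.
Here E[X] = 66 and a = 535, so the bound is 66/535 = 0.1234.

0.1234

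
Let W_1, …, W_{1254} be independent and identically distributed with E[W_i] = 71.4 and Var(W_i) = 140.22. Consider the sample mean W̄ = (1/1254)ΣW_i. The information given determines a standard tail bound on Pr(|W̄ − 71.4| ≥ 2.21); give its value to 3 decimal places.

With mean and variance of each term known, Chebyshev's inequality bounds the deviation of the sum (or sample mean).
Var(W̄) = Var(W_i)/n = 140.22/1254 = 0.11182.
Chebyshev: Pr(|W̄ − 71.4| ≥ 2.21) ≤ Var(W̄)/(2.21)² = 140.22/(1254·2.21²) = 0.0229.

0.023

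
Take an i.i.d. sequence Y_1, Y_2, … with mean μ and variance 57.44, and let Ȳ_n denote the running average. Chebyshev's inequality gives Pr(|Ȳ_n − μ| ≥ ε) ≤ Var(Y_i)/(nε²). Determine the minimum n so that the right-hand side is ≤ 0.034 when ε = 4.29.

92

Require 57.44/(n·4.29²) ≤ 0.034, i.e. n ≥ 57.44/(0.034·4.29²) = 91.795.
The smallest integer n is 92.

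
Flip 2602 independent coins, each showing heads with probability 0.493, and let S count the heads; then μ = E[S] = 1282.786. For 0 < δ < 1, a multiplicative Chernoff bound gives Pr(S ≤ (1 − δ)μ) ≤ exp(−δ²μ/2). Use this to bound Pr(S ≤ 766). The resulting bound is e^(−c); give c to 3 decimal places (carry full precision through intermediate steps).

Write 766 = (1 − δ)μ, so δ = 1 − 766/1282.786 = 0.4028622…
Then the exponent is δ²μ/2 = (μ − 766)²/(2μ) = 104.096774.

104.097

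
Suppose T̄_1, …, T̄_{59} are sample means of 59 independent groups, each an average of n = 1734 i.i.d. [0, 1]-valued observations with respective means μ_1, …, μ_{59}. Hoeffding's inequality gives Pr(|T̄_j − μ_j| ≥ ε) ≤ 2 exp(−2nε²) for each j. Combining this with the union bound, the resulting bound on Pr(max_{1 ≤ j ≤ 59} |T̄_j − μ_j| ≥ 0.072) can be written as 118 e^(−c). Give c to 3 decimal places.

Union bound over the 59 events: Pr(max_{1 ≤ j ≤ 59} |T̄_j − μ_j| ≥ 0.072) ≤ 59·2·exp(−2nε²) = 118 exp(−2·1734·0.072²).
So c = 2·1734·0.072² = 17.9781.

17.978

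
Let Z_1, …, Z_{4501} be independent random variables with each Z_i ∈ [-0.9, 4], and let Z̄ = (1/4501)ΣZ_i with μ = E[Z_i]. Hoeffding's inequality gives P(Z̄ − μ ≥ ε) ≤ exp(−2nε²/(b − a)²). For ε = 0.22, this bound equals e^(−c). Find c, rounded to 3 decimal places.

18.146

c = 2nε²/(b − a)² = 2·4501·0.22² / 4.9² = 18.1465.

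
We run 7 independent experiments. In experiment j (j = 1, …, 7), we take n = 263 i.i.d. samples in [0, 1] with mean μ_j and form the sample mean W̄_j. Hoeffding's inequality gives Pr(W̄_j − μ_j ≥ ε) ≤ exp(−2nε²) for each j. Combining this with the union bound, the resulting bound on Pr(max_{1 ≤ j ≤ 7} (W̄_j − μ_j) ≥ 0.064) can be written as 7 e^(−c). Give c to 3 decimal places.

2.154

Union bound over the 7 events: Pr(max_{1 ≤ j ≤ 7} (W̄_j − μ_j) ≥ 0.064) ≤ 7·exp(−2nε²) = 7 exp(−2·263·0.064²).
So c = 2·263·0.064² = 2.1545.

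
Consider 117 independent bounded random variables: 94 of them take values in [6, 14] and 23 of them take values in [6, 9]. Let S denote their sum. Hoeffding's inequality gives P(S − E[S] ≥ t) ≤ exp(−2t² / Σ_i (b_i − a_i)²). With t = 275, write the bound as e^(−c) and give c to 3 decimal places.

24.305

Σ(b_i − a_i)² = 94·8² + 23·3² = 6223.
c = 2t² / 6223 = 2·275² / 6223 = 24.3050.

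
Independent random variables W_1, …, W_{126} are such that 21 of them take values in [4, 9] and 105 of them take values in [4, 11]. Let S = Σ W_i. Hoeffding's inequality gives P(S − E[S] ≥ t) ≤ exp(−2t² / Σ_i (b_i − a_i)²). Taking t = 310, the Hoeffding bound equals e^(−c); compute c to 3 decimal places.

Σ(b_i − a_i)² = 21·5² + 105·7² = 5670.
c = 2t² / 5670 = 2·310² / 5670 = 33.8977.

33.898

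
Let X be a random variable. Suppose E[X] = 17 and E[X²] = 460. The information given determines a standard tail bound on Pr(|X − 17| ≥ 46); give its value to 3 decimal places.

0.081

The first two moments determine the variance, so Chebyshev's inequality is the sharpest standard bound available.
Var(X) = E[X²] − (E[X])² = 460 − 289 = 171.
Chebyshev's inequality: Pr(|X − μ| ≥ t) ≤ Var(X)/t² = 171/2116 = 0.0808.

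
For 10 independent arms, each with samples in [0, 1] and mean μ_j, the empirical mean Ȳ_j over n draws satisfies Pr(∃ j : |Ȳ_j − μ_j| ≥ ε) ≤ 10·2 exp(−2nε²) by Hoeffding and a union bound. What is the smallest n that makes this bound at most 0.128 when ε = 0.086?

Need 2·10·exp(−2nε²) ≤ 0.128, i.e. exp(−2nε²) ≤ 0.128/20.
So 2nε² ≥ ln(20/0.128) = 5.051457.
Hence n ≥ 5.051457/(2·0.086²) = 341.499.
The smallest integer n is 342.

342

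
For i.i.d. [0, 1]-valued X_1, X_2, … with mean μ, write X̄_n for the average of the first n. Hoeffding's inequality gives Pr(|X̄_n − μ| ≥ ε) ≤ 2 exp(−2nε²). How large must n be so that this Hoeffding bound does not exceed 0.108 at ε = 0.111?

Require 2·exp(−2nε²) ≤ 0.108, i.e. 2nε² ≥ ln(2/0.108) = 2.918771.
So n ≥ 2.918771 / (2·0.111²) = 118.447.
The smallest integer n is 119.

119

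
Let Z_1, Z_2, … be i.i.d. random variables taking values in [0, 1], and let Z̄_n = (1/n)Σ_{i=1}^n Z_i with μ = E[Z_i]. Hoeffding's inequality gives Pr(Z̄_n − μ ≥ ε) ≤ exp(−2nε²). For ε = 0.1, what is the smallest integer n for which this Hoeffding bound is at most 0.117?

108

Require exp(−2nε²) ≤ 0.117, i.e. 2nε² ≥ ln(1/0.117) = 2.145581.
So n ≥ 2.145581 / (2·0.1²) = 107.279.
The smallest integer n is 108.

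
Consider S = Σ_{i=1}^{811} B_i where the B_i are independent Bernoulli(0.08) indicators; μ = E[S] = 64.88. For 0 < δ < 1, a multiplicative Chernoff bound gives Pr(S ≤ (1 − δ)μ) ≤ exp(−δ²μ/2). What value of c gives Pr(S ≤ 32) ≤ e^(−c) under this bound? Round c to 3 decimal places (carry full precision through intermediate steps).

8.331

Write 32 = (1 − δ)μ, so δ = 1 − 32/64.88 = 0.5067818…
Then the exponent is δ²μ/2 = (μ − 32)²/(2μ) = 8.331492.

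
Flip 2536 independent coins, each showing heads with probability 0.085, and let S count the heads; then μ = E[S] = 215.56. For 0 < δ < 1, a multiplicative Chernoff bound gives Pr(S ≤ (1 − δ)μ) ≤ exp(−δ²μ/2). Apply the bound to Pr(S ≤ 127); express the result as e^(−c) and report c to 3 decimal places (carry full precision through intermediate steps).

Write 127 = (1 − δ)μ, so δ = 1 − 127/215.56 = 0.4108369…
Then the exponent is δ²μ/2 = (μ − 127)²/(2μ) = 18.191857.

18.192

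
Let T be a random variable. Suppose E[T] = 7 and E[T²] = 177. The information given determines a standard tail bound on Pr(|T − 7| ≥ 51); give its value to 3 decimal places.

0.049

The first two moments determine the variance, so Chebyshev's inequality is the sharpest standard bound available.
Var(T) = E[T²] − (E[T])² = 177 − 49 = 128.
Chebyshev's inequality: Pr(|T − μ| ≥ t) ≤ Var(T)/t² = 128/2601 = 0.0492.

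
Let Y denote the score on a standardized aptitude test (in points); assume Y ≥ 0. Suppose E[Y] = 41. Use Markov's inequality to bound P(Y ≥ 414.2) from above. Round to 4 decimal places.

Markov's inequality: for a non-negative random variable, P(Y ≥ a) ≤ E[Y]/a.
Here E[Y] = 41 and a = 414.2, so the bound is 41/414.2 = 0.0990.

0.0990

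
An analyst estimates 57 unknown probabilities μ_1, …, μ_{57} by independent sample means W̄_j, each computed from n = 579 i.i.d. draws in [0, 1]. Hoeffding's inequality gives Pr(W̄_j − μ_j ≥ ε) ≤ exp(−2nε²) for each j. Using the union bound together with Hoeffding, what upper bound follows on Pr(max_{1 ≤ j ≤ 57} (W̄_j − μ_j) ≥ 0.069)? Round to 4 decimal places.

0.2299

Per-experiment Hoeffding bound: exp(−2·579·0.069²) = exp(−5.51324) = 0.004033.
Union bound over 57 events: 57·0.004033 = 0.22988.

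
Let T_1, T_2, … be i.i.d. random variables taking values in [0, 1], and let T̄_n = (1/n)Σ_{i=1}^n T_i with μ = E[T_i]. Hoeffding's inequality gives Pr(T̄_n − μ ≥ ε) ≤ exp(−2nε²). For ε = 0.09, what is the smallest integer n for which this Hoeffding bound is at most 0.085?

Require exp(−2nε²) ≤ 0.085, i.e. 2nε² ≥ ln(1/0.085) = 2.465104.
So n ≥ 2.465104 / (2·0.09²) = 152.167.
The smallest integer n is 153.

153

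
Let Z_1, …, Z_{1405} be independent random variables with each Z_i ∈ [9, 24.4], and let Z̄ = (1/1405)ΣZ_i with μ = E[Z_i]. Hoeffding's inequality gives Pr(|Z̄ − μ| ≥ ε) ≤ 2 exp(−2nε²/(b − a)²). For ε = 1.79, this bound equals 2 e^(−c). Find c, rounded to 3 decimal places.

c = 2nε²/(b − a)² = 2·1405·1.79² / 15.4² = 37.9639.

37.964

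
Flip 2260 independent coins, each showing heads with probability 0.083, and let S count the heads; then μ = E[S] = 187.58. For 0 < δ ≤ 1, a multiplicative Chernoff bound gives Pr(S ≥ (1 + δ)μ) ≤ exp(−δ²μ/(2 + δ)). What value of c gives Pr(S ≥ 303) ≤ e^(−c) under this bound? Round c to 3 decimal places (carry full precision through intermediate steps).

27.155

Write 303 = (1 + δ)μ, so δ = 303/187.58 − 1 = 0.6153108…
Then the exponent is δ²μ/(2 + δ) = (303 − μ)² / (μ·(2 + δ)) = 27.155156.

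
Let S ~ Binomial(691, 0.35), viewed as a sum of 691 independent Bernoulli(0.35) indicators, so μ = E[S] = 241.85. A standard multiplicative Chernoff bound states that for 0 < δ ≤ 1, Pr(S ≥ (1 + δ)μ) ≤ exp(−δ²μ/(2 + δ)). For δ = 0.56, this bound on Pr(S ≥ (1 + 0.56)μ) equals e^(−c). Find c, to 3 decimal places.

c = δ²μ/(2 + δ) = 0.56²·241.85/(2 + 0.56) = 29.6266.

29.627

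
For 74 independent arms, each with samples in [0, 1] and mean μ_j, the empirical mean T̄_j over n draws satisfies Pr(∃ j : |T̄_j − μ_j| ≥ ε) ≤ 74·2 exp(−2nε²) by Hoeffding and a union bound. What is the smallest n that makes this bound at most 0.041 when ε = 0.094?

Need 2·74·exp(−2nε²) ≤ 0.041, i.e. exp(−2nε²) ≤ 0.041/148.
So 2nε² ≥ ln(148/0.041) = 8.191395.
Hence n ≥ 8.191395/(2·0.094²) = 463.524.
The smallest integer n is 464.

464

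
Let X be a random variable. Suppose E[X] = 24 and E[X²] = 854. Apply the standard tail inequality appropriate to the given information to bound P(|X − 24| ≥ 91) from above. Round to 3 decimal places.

The first two moments determine the variance, so Chebyshev's inequality is the sharpest standard bound available.
Var(X) = E[X²] − (E[X])² = 854 − 576 = 278.
Chebyshev's inequality: P(|X − μ| ≥ t) ≤ Var(X)/t² = 278/8281 = 0.0336.

0.034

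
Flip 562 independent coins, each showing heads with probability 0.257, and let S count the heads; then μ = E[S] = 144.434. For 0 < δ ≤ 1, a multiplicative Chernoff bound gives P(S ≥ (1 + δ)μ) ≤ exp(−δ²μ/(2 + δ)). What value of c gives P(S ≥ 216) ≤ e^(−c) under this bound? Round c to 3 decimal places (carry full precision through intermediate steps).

14.210

Write 216 = (1 + δ)μ, so δ = 216/144.434 − 1 = 0.4954928…
Then the exponent is δ²μ/(2 + δ) = (216 − μ)² / (μ·(2 + δ)) = 14.209793.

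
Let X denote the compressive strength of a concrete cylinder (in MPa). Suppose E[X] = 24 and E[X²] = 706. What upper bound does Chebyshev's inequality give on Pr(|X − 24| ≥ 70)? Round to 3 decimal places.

Var(X) = E[X²] − (E[X])² = 706 − 576 = 130.
Chebyshev's inequality: Pr(|X − μ| ≥ t) ≤ Var(X)/t² = 130/4900 = 0.0265.

0.027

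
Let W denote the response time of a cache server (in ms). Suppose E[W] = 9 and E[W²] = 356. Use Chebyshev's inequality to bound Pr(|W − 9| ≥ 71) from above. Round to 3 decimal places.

Var(W) = E[W²] − (E[W])² = 356 − 81 = 275.
Chebyshev's inequality: Pr(|W − μ| ≥ t) ≤ Var(W)/t² = 275/5041 = 0.0546.

0.055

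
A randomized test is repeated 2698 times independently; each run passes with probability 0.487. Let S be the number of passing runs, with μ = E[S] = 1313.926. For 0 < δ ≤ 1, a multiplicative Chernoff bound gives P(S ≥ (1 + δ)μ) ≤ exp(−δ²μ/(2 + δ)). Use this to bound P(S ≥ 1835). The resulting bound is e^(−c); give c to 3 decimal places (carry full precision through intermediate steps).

86.226

Write 1835 = (1 + δ)μ, so δ = 1835/1313.926 − 1 = 0.3965779…
Then the exponent is δ²μ/(2 + δ) = (1835 − μ)² / (μ·(2 + δ)) = 86.225625.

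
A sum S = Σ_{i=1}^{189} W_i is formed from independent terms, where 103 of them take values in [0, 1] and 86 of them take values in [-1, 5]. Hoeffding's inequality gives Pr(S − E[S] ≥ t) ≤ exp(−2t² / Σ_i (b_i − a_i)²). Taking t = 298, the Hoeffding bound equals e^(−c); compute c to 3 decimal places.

55.520

Σ(b_i − a_i)² = 103·1² + 86·6² = 3199.
c = 2t² / 3199 = 2·298² / 3199 = 55.5198.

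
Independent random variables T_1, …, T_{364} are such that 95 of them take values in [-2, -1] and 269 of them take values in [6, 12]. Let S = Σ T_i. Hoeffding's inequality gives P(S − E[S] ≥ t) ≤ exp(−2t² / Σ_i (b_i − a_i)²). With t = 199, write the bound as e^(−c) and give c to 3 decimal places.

8.099

Σ(b_i − a_i)² = 95·1² + 269·6² = 9779.
c = 2t² / 9779 = 2·199² / 9779 = 8.0992.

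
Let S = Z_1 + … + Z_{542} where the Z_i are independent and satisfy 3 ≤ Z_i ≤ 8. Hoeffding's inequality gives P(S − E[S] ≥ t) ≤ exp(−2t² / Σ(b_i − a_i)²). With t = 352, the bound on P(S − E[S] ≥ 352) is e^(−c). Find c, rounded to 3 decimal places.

18.288

Σ(b_i − a_i)² = 542·(5)² = 13550.
c = 2t²/13550 = 2·352²/13550 = 18.2884.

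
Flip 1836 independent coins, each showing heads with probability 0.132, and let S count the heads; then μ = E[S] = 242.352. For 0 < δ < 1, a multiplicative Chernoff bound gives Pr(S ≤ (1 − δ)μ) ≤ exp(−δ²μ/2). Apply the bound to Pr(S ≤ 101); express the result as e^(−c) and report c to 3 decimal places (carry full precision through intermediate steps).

41.222

Write 101 = (1 − δ)μ, so δ = 1 − 101/242.352 = 0.5832508…
Then the exponent is δ²μ/2 = (μ − 101)²/(2μ) = 41.221834.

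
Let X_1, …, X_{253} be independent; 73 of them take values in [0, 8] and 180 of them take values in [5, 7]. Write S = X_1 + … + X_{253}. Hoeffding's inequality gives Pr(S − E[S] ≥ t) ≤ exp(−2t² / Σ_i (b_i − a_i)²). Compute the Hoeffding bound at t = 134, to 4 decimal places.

0.0013

Σ(b_i − a_i)² = 73·8² + 180·2² = 5392.
Exponent = 2·134² / 5392 = 6.66024.
Bound = exp(−6.66024) = 0.00128.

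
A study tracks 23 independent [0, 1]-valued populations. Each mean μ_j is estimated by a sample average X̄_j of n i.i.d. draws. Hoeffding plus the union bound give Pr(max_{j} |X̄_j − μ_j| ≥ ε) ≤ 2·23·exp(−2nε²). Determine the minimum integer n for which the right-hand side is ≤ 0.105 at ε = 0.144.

Need 2·23·exp(−2nε²) ≤ 0.105, i.e. exp(−2nε²) ≤ 0.105/46.
So 2nε² ≥ ln(46/0.105) = 6.082436.
Hence n ≥ 6.082436/(2·0.144²) = 146.664.
The smallest integer n is 147.

147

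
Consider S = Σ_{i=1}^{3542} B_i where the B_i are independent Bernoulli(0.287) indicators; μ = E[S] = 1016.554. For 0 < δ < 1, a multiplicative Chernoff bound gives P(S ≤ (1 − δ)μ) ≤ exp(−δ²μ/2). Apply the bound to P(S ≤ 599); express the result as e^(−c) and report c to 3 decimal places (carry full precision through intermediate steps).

Write 599 = (1 − δ)μ, so δ = 1 − 599/1016.554 = 0.4107544…
Then the exponent is δ²μ/2 = (μ − 599)²/(2μ) = 85.756066.

85.756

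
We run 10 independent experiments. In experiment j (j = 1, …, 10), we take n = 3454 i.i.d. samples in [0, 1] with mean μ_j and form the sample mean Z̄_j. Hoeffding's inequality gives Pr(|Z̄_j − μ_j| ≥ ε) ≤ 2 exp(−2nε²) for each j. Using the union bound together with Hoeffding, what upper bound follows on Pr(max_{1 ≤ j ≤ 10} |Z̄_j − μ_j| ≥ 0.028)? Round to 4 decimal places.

Per-experiment Hoeffding bound: 2·exp(−2·3454·0.028²) = 2·exp(−5.41587) = 0.0088909.
Union bound over 10 events: 10·0.0088909 = 0.08891.

0.0889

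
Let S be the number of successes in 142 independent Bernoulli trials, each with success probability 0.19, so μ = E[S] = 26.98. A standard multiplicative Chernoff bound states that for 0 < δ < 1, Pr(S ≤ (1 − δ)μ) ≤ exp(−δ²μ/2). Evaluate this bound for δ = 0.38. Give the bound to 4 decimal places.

0.1426

Exponent = δ²μ/2 = 0.38²·26.98/2 = 1.9480.
Bound = exp(−1.9480) = 0.14257.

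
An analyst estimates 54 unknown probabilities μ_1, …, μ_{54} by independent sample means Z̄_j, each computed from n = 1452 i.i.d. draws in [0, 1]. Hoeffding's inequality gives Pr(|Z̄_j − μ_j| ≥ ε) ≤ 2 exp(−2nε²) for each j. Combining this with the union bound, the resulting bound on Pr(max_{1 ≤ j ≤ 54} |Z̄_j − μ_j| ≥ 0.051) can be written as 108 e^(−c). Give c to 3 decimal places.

Union bound over the 54 events: Pr(max_{1 ≤ j ≤ 54} |Z̄_j − μ_j| ≥ 0.051) ≤ 54·2·exp(−2nε²) = 108 exp(−2·1452·0.051²).
So c = 2·1452·0.051² = 7.5533.

7.553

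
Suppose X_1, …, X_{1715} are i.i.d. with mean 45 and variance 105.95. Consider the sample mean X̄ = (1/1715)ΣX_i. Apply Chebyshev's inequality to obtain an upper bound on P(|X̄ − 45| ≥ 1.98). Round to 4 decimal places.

Var(X̄) = Var(X_i)/n = 105.95/1715 = 0.061778.
Chebyshev: P(|X̄ − 45| ≥ 1.98) ≤ Var(X̄)/(1.98)² = 105.95/(1715·1.98²) = 0.0158.

0.0158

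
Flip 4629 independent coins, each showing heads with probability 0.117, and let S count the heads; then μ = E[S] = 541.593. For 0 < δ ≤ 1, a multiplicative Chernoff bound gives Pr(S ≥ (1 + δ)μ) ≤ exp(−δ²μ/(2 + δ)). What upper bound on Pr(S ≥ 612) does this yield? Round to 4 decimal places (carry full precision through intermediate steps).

Write 612 = (1 + δ)μ, so δ = 612/541.593 − 1 = 0.1299998…
Then the exponent is δ²μ/(2 + δ) = (612 − μ)² / (μ·(2 + δ)) = 4.297136.
Bound = exp(−4.297136) = 0.01361.

0.0136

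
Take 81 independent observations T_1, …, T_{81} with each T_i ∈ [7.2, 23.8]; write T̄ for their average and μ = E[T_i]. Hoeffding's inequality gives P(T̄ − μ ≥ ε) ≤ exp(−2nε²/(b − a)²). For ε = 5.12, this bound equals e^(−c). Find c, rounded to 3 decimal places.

15.411

c = 2nε²/(b − a)² = 2·81·5.12² / 16.6² = 15.4113.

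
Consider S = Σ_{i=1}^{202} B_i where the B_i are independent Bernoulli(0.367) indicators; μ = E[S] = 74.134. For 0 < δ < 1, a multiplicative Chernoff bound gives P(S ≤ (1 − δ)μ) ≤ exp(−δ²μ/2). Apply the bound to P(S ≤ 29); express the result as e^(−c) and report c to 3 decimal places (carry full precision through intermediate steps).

13.739

Write 29 = (1 − δ)μ, so δ = 1 − 29/74.134 = 0.6088165…
Then the exponent is δ²μ/2 = (μ − 29)²/(2μ) = 13.739161.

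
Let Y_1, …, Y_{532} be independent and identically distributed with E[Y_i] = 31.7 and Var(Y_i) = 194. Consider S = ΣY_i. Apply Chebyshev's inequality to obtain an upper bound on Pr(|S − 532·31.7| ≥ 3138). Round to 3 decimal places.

0.010

Var(S) = n·Var(Y_i) = 532·194 = 103208.
Chebyshev: Pr(|S − 532·31.7| ≥ 3138) ≤ Var(S)/3138² = 103208/9847044 = 0.0105.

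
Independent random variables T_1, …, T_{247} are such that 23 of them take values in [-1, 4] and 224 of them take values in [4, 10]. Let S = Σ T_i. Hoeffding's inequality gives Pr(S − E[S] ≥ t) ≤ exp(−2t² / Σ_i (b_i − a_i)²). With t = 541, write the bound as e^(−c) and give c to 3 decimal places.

67.758

Σ(b_i − a_i)² = 23·5² + 224·6² = 8639.
c = 2t² / 8639 = 2·541² / 8639 = 67.7581.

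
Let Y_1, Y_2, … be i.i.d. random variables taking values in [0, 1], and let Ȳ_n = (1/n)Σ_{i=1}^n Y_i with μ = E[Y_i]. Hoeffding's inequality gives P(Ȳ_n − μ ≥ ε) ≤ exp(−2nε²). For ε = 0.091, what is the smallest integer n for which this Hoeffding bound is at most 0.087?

148

Require exp(−2nε²) ≤ 0.087, i.e. 2nε² ≥ ln(1/0.087) = 2.441847.
So n ≥ 2.441847 / (2·0.091²) = 147.437.
The smallest integer n is 148.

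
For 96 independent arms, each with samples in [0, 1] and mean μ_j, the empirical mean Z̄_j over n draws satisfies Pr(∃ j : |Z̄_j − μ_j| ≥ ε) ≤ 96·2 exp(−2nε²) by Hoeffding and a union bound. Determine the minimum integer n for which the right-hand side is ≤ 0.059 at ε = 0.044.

2089

Need 2·96·exp(−2nε²) ≤ 0.059, i.e. exp(−2nε²) ≤ 0.059/192.
So 2nε² ≥ ln(192/0.059) = 8.087713.
Hence n ≥ 8.087713/(2·0.044²) = 2088.769.
The smallest integer n is 2089.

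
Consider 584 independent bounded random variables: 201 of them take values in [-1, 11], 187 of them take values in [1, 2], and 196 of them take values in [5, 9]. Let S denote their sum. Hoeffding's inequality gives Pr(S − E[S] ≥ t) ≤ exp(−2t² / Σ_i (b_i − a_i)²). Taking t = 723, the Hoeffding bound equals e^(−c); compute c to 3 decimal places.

Σ(b_i − a_i)² = 201·12² + 187·1² + 196·4² = 32267.
c = 2t² / 32267 = 2·723² / 32267 = 32.4002.

32.400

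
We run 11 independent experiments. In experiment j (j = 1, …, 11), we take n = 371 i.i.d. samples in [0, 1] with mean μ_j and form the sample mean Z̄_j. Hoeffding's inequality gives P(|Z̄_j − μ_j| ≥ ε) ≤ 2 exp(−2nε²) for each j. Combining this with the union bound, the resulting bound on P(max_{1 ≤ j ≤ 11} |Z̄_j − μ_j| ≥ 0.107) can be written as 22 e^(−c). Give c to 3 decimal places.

8.495

Union bound over the 11 events: P(max_{1 ≤ j ≤ 11} |Z̄_j − μ_j| ≥ 0.107) ≤ 11·2·exp(−2nε²) = 22 exp(−2·371·0.107²).
So c = 2·371·0.107² = 8.4952.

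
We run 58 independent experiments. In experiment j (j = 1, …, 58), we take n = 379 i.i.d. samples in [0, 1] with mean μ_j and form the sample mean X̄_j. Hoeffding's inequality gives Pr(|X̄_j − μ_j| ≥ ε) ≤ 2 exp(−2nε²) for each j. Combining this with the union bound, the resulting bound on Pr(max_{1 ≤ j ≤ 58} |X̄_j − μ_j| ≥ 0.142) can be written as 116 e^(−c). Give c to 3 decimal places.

Union bound over the 58 events: Pr(max_{1 ≤ j ≤ 58} |X̄_j − μ_j| ≥ 0.142) ≤ 58·2·exp(−2nε²) = 116 exp(−2·379·0.142²).
So c = 2·379·0.142² = 15.2843.

15.284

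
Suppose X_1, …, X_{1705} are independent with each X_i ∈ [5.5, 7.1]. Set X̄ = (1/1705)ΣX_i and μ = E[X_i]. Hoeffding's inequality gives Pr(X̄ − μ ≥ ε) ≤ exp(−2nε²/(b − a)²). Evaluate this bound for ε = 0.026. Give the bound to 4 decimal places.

Exponent: 2nε²/(b − a)² = 2·1705·0.026² / 1.6² = 0.90045.
Bound = exp(−0.90045) = 0.40639.

0.4064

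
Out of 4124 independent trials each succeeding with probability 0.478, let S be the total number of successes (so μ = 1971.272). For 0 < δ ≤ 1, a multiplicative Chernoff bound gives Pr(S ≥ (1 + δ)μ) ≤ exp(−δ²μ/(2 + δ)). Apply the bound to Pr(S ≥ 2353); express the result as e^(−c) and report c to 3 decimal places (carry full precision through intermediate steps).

Write 2353 = (1 + δ)μ, so δ = 2353/1971.272 − 1 = 0.1936455…
Then the exponent is δ²μ/(2 + δ) = (2353 − μ)² / (μ·(2 + δ)) = 33.697294.

33.697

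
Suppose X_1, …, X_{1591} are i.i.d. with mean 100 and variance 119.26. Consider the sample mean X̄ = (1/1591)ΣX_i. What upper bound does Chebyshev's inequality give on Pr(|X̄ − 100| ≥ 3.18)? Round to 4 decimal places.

0.0074

Var(X̄) = Var(X_i)/n = 119.26/1591 = 0.074959.
Chebyshev: Pr(|X̄ − 100| ≥ 3.18) ≤ Var(X̄)/(3.18)² = 119.26/(1591·3.18²) = 0.0074.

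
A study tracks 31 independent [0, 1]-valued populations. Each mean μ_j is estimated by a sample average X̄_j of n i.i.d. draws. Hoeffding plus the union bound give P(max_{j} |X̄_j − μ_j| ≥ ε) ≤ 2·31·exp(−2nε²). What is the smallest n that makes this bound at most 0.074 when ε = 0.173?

113

Need 2·31·exp(−2nε²) ≤ 0.074, i.e. exp(−2nε²) ≤ 0.074/62.
So 2nε² ≥ ln(62/0.074) = 6.730825.
Hence n ≥ 6.730825/(2·0.173²) = 112.447.
The smallest integer n is 113.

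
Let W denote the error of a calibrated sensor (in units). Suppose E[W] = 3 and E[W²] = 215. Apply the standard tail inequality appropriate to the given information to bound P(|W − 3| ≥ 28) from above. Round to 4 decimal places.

0.2628

The first two moments determine the variance, so Chebyshev's inequality is the sharpest standard bound available.
Var(W) = E[W²] − (E[W])² = 215 − 9 = 206.
Chebyshev's inequality: P(|W − μ| ≥ t) ≤ Var(W)/t² = 206/784 = 0.2628.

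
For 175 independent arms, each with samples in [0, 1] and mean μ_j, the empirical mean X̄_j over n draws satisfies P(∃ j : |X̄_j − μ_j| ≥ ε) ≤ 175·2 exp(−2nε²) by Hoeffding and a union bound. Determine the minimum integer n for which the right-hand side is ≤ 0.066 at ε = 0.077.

Need 2·175·exp(−2nε²) ≤ 0.066, i.e. exp(−2nε²) ≤ 0.066/350.
So 2nε² ≥ ln(350/0.066) = 8.576034.
Hence n ≥ 8.576034/(2·0.077²) = 723.228.
The smallest integer n is 724.

724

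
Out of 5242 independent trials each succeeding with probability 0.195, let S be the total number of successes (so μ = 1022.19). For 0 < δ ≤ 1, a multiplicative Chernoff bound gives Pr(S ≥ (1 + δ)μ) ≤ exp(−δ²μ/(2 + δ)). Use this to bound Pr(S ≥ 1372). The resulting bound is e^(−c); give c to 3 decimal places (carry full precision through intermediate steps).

Write 1372 = (1 + δ)μ, so δ = 1372/1022.19 − 1 = 0.3422162…
Then the exponent is δ²μ/(2 + δ) = (1372 − μ)² / (μ·(2 + δ)) = 51.109994.

51.110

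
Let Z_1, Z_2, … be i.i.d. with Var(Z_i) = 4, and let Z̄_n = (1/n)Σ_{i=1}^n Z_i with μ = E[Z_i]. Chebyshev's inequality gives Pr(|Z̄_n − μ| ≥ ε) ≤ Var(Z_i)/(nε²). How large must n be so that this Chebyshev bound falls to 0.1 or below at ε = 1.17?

30

Require 4/(n·1.17²) ≤ 0.1, i.e. n ≥ 4/(0.1·1.17²) = 29.221.
The smallest integer n is 30.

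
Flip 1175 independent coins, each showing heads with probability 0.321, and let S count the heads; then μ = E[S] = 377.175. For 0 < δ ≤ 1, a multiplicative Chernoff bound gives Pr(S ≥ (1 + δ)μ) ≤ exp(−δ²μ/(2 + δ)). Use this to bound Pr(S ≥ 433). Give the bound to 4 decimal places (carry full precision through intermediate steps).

0.0214

Write 433 = (1 + δ)μ, so δ = 433/377.175 − 1 = 0.1480082…
Then the exponent is δ²μ/(2 + δ) = (433 − μ)² / (μ·(2 + δ)) = 3.846614.
Bound = exp(−3.846614) = 0.02135.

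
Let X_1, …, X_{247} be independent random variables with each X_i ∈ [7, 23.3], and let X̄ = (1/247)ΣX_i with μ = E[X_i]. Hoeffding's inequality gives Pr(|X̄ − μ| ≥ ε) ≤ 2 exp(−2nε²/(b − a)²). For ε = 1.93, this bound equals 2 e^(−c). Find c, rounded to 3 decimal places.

c = 2nε²/(b − a)² = 2·247·1.93² / 16.3² = 6.9257.

6.926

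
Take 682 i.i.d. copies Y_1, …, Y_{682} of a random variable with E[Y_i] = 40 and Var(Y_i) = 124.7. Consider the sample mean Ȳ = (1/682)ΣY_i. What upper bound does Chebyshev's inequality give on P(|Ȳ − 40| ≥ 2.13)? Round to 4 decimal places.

Var(Ȳ) = Var(Y_i)/n = 124.7/682 = 0.18284.
Chebyshev: P(|Ȳ − 40| ≥ 2.13) ≤ Var(Ȳ)/(2.13)² = 124.7/(682·2.13²) = 0.0403.

0.0403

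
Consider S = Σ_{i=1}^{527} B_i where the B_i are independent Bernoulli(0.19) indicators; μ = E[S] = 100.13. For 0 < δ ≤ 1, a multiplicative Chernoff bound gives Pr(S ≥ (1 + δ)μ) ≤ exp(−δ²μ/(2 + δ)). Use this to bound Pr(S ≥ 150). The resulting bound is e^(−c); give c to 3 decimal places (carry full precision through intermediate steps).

9.943

Write 150 = (1 + δ)μ, so δ = 150/100.13 − 1 = 0.4980525…
Then the exponent is δ²μ/(2 + δ) = (150 − μ)² / (μ·(2 + δ)) = 9.942897.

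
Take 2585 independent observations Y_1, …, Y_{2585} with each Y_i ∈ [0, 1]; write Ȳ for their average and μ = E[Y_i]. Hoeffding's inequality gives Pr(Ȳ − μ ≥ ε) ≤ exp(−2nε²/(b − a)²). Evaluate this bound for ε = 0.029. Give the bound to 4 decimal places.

Exponent: 2nε²/(b − a)² = 2·2585·0.029² / 1² = 4.34797.
Bound = exp(−4.34797) = 0.01293.

0.0129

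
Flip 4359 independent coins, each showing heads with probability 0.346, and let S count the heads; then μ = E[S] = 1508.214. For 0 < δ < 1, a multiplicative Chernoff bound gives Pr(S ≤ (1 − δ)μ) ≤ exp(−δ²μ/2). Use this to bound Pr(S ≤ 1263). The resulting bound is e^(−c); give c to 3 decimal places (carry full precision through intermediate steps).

Write 1263 = (1 − δ)μ, so δ = 1 − 1263/1508.214 = 0.1625857…
Then the exponent is δ²μ/2 = (μ − 1263)²/(2μ) = 19.934143.

19.934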